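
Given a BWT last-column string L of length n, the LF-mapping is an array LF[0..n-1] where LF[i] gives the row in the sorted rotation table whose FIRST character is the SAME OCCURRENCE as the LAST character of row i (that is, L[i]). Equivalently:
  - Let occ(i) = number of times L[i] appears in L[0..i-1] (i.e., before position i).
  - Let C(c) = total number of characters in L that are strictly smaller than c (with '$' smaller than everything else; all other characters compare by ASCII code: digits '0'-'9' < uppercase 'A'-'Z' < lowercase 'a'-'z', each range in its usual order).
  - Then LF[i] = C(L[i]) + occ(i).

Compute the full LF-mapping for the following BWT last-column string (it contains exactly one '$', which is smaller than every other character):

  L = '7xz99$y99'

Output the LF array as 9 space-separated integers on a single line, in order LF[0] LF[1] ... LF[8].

Char counts: '$':1, '7':1, '9':4, 'x':1, 'y':1, 'z':1
C (first-col start): C('$')=0, C('7')=1, C('9')=2, C('x')=6, C('y')=7, C('z')=8
L[0]='7': occ=0, LF[0]=C('7')+0=1+0=1
L[1]='x': occ=0, LF[1]=C('x')+0=6+0=6
L[2]='z': occ=0, LF[2]=C('z')+0=8+0=8
L[3]='9': occ=0, LF[3]=C('9')+0=2+0=2
L[4]='9': occ=1, LF[4]=C('9')+1=2+1=3
L[5]='$': occ=0, LF[5]=C('$')+0=0+0=0
L[6]='y': occ=0, LF[6]=C('y')+0=7+0=7
L[7]='9': occ=2, LF[7]=C('9')+2=2+2=4
L[8]='9': occ=3, LF[8]=C('9')+3=2+3=5

Answer: 1 6 8 2 3 0 7 4 5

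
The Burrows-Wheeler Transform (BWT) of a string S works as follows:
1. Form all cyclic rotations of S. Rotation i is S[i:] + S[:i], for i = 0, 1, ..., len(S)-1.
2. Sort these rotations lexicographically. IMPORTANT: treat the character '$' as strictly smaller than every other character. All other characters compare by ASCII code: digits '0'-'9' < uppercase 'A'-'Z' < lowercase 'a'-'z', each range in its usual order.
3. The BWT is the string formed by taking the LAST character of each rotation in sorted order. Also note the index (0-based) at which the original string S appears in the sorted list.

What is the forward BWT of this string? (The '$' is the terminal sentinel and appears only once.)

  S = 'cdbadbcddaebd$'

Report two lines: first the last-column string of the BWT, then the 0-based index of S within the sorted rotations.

Answer: dbddde$bbdcaca
6

Derivation:
All 14 rotations (rotation i = S[i:]+S[:i]):
  rot[0] = cdbadbcddaebd$
  rot[1] = dbadbcddaebd$c
  rot[2] = badbcddaebd$cd
  rot[3] = adbcddaebd$cdb
  rot[4] = dbcddaebd$cdba
  rot[5] = bcddaebd$cdbad
  rot[6] = cddaebd$cdbadb
  rot[7] = ddaebd$cdbadbc
  rot[8] = daebd$cdbadbcd
  rot[9] = aebd$cdbadbcdd
  rot[10] = ebd$cdbadbcdda
  rot[11] = bd$cdbadbcddae
  rot[12] = d$cdbadbcddaeb
  rot[13] = $cdbadbcddaebd
Sorted (with $ < everything):
  sorted[0] = $cdbadbcddaebd  (last char: 'd')
  sorted[1] = adbcddaebd$cdb  (last char: 'b')
  sorted[2] = aebd$cdbadbcdd  (last char: 'd')
  sorted[3] = badbcddaebd$cd  (last char: 'd')
  sorted[4] = bcddaebd$cdbad  (last char: 'd')
  sorted[5] = bd$cdbadbcddae  (last char: 'e')
  sorted[6] = cdbadbcddaebd$  (last char: '$')
  sorted[7] = cddaebd$cdbadb  (last char: 'b')
  sorted[8] = d$cdbadbcddaeb  (last char: 'b')
  sorted[9] = daebd$cdbadbcd  (last char: 'd')
  sorted[10] = dbadbcddaebd$c  (last char: 'c')
  sorted[11] = dbcddaebd$cdba  (last char: 'a')
  sorted[12] = ddaebd$cdbadbc  (last char: 'c')
  sorted[13] = ebd$cdbadbcdda  (last char: 'a')
Last column: dbddde$bbdcaca
Original string S is at sorted index 6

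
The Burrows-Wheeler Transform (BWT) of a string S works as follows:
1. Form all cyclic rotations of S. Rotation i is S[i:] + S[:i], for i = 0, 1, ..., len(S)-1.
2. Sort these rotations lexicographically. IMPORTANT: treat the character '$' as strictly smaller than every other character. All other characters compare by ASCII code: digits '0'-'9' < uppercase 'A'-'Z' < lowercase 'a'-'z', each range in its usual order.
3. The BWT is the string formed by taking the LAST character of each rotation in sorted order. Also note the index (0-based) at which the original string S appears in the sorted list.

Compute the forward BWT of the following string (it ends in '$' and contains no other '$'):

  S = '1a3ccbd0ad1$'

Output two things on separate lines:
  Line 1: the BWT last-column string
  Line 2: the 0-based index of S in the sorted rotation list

All 12 rotations (rotation i = S[i:]+S[:i]):
  rot[0] = 1a3ccbd0ad1$
  rot[1] = a3ccbd0ad1$1
  rot[2] = 3ccbd0ad1$1a
  rot[3] = ccbd0ad1$1a3
  rot[4] = cbd0ad1$1a3c
  rot[5] = bd0ad1$1a3cc
  rot[6] = d0ad1$1a3ccb
  rot[7] = 0ad1$1a3ccbd
  rot[8] = ad1$1a3ccbd0
  rot[9] = d1$1a3ccbd0a
  rot[10] = 1$1a3ccbd0ad
  rot[11] = $1a3ccbd0ad1
Sorted (with $ < everything):
  sorted[0] = $1a3ccbd0ad1  (last char: '1')
  sorted[1] = 0ad1$1a3ccbd  (last char: 'd')
  sorted[2] = 1$1a3ccbd0ad  (last char: 'd')
  sorted[3] = 1a3ccbd0ad1$  (last char: '$')
  sorted[4] = 3ccbd0ad1$1a  (last char: 'a')
  sorted[5] = a3ccbd0ad1$1  (last char: '1')
  sorted[6] = ad1$1a3ccbd0  (last char: '0')
  sorted[7] = bd0ad1$1a3cc  (last char: 'c')
  sorted[8] = cbd0ad1$1a3c  (last char: 'c')
  sorted[9] = ccbd0ad1$1a3  (last char: '3')
  sorted[10] = d0ad1$1a3ccb  (last char: 'b')
  sorted[11] = d1$1a3ccbd0a  (last char: 'a')
Last column: 1dd$a10cc3ba
Original string S is at sorted index 3

Answer: 1dd$a10cc3ba
3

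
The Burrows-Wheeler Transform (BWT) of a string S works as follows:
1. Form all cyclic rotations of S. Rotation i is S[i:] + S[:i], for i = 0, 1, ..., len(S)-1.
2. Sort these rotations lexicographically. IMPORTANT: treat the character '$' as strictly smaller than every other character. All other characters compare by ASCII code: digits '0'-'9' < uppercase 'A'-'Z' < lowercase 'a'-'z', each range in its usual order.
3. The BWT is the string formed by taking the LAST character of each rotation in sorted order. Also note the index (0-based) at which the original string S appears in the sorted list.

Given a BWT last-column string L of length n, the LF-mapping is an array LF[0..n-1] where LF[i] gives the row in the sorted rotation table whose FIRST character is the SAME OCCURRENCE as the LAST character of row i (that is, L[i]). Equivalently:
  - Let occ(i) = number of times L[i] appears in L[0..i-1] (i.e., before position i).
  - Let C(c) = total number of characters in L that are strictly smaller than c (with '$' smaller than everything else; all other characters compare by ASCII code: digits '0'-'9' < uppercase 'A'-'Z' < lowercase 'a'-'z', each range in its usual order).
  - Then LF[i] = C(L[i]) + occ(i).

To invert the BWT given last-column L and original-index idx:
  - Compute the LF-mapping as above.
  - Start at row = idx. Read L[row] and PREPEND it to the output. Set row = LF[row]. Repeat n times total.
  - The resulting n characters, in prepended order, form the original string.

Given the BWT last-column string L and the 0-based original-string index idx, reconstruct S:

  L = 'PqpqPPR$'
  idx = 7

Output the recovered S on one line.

Answer: qPpPRqP$

Derivation:
LF mapping: 1 6 5 7 2 3 4 0
Walk LF starting at row 7, prepending L[row]:
  step 1: row=7, L[7]='$', prepend. Next row=LF[7]=0
  step 2: row=0, L[0]='P', prepend. Next row=LF[0]=1
  step 3: row=1, L[1]='q', prepend. Next row=LF[1]=6
  step 4: row=6, L[6]='R', prepend. Next row=LF[6]=4
  step 5: row=4, L[4]='P', prepend. Next row=LF[4]=2
  step 6: row=2, L[2]='p', prepend. Next row=LF[2]=5
  step 7: row=5, L[5]='P', prepend. Next row=LF[5]=3
  step 8: row=3, L[3]='q', prepend. Next row=LF[3]=7
Reversed output: qPpPRqP$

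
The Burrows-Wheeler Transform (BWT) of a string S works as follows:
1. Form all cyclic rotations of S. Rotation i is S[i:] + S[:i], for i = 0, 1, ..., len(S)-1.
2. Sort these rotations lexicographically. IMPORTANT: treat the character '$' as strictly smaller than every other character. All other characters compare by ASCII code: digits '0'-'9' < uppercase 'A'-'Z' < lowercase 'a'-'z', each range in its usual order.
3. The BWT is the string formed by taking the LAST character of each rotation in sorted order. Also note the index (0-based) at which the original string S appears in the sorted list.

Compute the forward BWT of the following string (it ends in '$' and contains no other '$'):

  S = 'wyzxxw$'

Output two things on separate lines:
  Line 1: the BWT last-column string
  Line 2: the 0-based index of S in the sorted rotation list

Answer: wx$xzwy
2

Derivation:
All 7 rotations (rotation i = S[i:]+S[:i]):
  rot[0] = wyzxxw$
  rot[1] = yzxxw$w
  rot[2] = zxxw$wy
  rot[3] = xxw$wyz
  rot[4] = xw$wyzx
  rot[5] = w$wyzxx
  rot[6] = $wyzxxw
Sorted (with $ < everything):
  sorted[0] = $wyzxxw  (last char: 'w')
  sorted[1] = w$wyzxx  (last char: 'x')
  sorted[2] = wyzxxw$  (last char: '$')
  sorted[3] = xw$wyzx  (last char: 'x')
  sorted[4] = xxw$wyz  (last char: 'z')
  sorted[5] = yzxxw$w  (last char: 'w')
  sorted[6] = zxxw$wy  (last char: 'y')
Last column: wx$xzwy
Original string S is at sorted index 2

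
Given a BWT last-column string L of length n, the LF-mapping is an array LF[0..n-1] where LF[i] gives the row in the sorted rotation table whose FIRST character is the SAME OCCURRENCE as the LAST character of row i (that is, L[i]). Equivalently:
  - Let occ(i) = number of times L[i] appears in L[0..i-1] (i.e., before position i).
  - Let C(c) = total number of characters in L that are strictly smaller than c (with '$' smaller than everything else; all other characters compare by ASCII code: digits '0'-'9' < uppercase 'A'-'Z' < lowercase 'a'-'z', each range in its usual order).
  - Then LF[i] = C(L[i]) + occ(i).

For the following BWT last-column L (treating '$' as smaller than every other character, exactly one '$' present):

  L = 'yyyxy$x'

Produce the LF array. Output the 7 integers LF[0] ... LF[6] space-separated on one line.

Char counts: '$':1, 'x':2, 'y':4
C (first-col start): C('$')=0, C('x')=1, C('y')=3
L[0]='y': occ=0, LF[0]=C('y')+0=3+0=3
L[1]='y': occ=1, LF[1]=C('y')+1=3+1=4
L[2]='y': occ=2, LF[2]=C('y')+2=3+2=5
L[3]='x': occ=0, LF[3]=C('x')+0=1+0=1
L[4]='y': occ=3, LF[4]=C('y')+3=3+3=6
L[5]='$': occ=0, LF[5]=C('$')+0=0+0=0
L[6]='x': occ=1, LF[6]=C('x')+1=1+1=2

Answer: 3 4 5 1 6 0 2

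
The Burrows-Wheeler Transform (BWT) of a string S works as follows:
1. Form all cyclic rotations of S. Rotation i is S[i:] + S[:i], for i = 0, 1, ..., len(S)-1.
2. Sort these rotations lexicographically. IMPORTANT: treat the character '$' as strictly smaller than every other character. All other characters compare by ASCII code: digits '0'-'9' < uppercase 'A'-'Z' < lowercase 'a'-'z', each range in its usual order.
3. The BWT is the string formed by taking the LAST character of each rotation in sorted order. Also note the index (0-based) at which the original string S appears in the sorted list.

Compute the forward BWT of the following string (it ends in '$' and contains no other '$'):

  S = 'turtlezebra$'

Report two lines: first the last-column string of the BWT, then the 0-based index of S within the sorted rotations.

Answer: arezltbur$te
9

Derivation:
All 12 rotations (rotation i = S[i:]+S[:i]):
  rot[0] = turtlezebra$
  rot[1] = urtlezebra$t
  rot[2] = rtlezebra$tu
  rot[3] = tlezebra$tur
  rot[4] = lezebra$turt
  rot[5] = ezebra$turtl
  rot[6] = zebra$turtle
  rot[7] = ebra$turtlez
  rot[8] = bra$turtleze
  rot[9] = ra$turtlezeb
  rot[10] = a$turtlezebr
  rot[11] = $turtlezebra
Sorted (with $ < everything):
  sorted[0] = $turtlezebra  (last char: 'a')
  sorted[1] = a$turtlezebr  (last char: 'r')
  sorted[2] = bra$turtleze  (last char: 'e')
  sorted[3] = ebra$turtlez  (last char: 'z')
  sorted[4] = ezebra$turtl  (last char: 'l')
  sorted[5] = lezebra$turt  (last char: 't')
  sorted[6] = ra$turtlezeb  (last char: 'b')
  sorted[7] = rtlezebra$tu  (last char: 'u')
  sorted[8] = tlezebra$tur  (last char: 'r')
  sorted[9] = turtlezebra$  (last char: '$')
  sorted[10] = urtlezebra$t  (last char: 't')
  sorted[11] = zebra$turtle  (last char: 'e')
Last column: arezltbur$te
Original string S is at sorted index 9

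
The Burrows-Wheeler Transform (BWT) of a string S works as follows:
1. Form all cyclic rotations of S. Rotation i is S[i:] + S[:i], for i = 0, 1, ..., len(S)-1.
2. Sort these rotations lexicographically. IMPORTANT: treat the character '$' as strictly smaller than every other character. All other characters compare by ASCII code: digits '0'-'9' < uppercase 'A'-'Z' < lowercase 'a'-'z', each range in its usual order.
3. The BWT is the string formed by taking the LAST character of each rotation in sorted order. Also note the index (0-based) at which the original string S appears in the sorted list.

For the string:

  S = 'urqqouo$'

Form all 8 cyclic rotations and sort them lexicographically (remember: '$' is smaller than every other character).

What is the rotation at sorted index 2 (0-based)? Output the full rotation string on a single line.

Answer: ouo$urqq

Derivation:
All 8 rotations (rotation i = S[i:]+S[:i]):
  rot[0] = urqqouo$
  rot[1] = rqqouo$u
  rot[2] = qqouo$ur
  rot[3] = qouo$urq
  rot[4] = ouo$urqq
  rot[5] = uo$urqqo
  rot[6] = o$urqqou
  rot[7] = $urqqouo
Sorted (with $ < everything):
  sorted[0] = $urqqouo
  sorted[1] = o$urqqou
  sorted[2] = ouo$urqq
  sorted[3] = qouo$urq
  sorted[4] = qqouo$ur
  sorted[5] = rqqouo$u
  sorted[6] = uo$urqqo
  sorted[7] = urqqouo$
sorted[2] = ouo$urqq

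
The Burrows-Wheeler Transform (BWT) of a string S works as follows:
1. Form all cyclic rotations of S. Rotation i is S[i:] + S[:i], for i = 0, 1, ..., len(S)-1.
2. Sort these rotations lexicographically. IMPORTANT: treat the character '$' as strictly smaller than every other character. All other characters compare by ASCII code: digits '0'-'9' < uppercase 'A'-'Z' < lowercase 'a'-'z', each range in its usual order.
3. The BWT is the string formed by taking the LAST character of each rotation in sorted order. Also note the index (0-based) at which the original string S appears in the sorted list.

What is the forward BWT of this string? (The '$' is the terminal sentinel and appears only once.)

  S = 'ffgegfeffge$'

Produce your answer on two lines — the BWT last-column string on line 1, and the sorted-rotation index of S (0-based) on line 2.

All 12 rotations (rotation i = S[i:]+S[:i]):
  rot[0] = ffgegfeffge$
  rot[1] = fgegfeffge$f
  rot[2] = gegfeffge$ff
  rot[3] = egfeffge$ffg
  rot[4] = gfeffge$ffge
  rot[5] = feffge$ffgeg
  rot[6] = effge$ffgegf
  rot[7] = ffge$ffgegfe
  rot[8] = fge$ffgegfef
  rot[9] = ge$ffgegfeff
  rot[10] = e$ffgegfeffg
  rot[11] = $ffgegfeffge
Sorted (with $ < everything):
  sorted[0] = $ffgegfeffge  (last char: 'e')
  sorted[1] = e$ffgegfeffg  (last char: 'g')
  sorted[2] = effge$ffgegf  (last char: 'f')
  sorted[3] = egfeffge$ffg  (last char: 'g')
  sorted[4] = feffge$ffgeg  (last char: 'g')
  sorted[5] = ffge$ffgegfe  (last char: 'e')
  sorted[6] = ffgegfeffge$  (last char: '$')
  sorted[7] = fge$ffgegfef  (last char: 'f')
  sorted[8] = fgegfeffge$f  (last char: 'f')
  sorted[9] = ge$ffgegfeff  (last char: 'f')
  sorted[10] = gegfeffge$ff  (last char: 'f')
  sorted[11] = gfeffge$ffge  (last char: 'e')
Last column: egfgge$ffffe
Original string S is at sorted index 6

Answer: egfgge$ffffe
6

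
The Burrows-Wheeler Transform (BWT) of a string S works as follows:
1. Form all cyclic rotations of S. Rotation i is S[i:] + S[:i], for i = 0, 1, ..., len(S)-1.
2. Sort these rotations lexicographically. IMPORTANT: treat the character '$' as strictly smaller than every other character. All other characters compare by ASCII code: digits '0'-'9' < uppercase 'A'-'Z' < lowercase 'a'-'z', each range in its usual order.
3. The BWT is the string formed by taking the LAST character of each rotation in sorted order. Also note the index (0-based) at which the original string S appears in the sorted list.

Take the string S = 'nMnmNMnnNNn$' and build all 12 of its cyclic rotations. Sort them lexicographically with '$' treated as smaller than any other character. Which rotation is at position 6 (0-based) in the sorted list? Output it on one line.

Answer: mNMnnNNn$nMn

Derivation:
All 12 rotations (rotation i = S[i:]+S[:i]):
  rot[0] = nMnmNMnnNNn$
  rot[1] = MnmNMnnNNn$n
  rot[2] = nmNMnnNNn$nM
  rot[3] = mNMnnNNn$nMn
  rot[4] = NMnnNNn$nMnm
  rot[5] = MnnNNn$nMnmN
  rot[6] = nnNNn$nMnmNM
  rot[7] = nNNn$nMnmNMn
  rot[8] = NNn$nMnmNMnn
  rot[9] = Nn$nMnmNMnnN
  rot[10] = n$nMnmNMnnNN
  rot[11] = $nMnmNMnnNNn
Sorted (with $ < everything):
  sorted[0] = $nMnmNMnnNNn
  sorted[1] = MnmNMnnNNn$n
  sorted[2] = MnnNNn$nMnmN
  sorted[3] = NMnnNNn$nMnm
  sorted[4] = NNn$nMnmNMnn
  sorted[5] = Nn$nMnmNMnnN
  sorted[6] = mNMnnNNn$nMn
  sorted[7] = n$nMnmNMnnNN
  sorted[8] = nMnmNMnnNNn$
  sorted[9] = nNNn$nMnmNMn
  sorted[10] = nmNMnnNNn$nM
  sorted[11] = nnNNn$nMnmNM
sorted[6] = mNMnnNNn$nMn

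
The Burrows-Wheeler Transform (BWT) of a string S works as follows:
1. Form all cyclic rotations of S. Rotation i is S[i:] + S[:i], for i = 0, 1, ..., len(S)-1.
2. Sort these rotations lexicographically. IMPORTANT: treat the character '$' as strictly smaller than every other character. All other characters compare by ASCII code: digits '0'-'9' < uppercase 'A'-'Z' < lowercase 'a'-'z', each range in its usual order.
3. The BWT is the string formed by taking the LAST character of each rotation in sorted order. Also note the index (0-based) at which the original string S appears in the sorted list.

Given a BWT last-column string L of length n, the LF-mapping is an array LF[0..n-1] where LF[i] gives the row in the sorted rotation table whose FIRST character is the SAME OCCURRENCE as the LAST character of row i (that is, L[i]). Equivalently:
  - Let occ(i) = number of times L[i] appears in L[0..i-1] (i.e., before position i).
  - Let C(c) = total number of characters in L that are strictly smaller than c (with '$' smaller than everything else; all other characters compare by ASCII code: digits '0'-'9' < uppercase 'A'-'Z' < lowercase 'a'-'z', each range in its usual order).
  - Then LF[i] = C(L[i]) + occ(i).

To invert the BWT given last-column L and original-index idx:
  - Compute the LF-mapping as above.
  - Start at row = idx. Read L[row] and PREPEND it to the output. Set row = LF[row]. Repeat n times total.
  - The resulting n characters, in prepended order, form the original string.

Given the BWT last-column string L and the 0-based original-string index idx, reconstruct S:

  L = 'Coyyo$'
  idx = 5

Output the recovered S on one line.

Answer: yoyoC$

Derivation:
LF mapping: 1 2 4 5 3 0
Walk LF starting at row 5, prepending L[row]:
  step 1: row=5, L[5]='$', prepend. Next row=LF[5]=0
  step 2: row=0, L[0]='C', prepend. Next row=LF[0]=1
  step 3: row=1, L[1]='o', prepend. Next row=LF[1]=2
  step 4: row=2, L[2]='y', prepend. Next row=LF[2]=4
  step 5: row=4, L[4]='o', prepend. Next row=LF[4]=3
  step 6: row=3, L[3]='y', prepend. Next row=LF[3]=5
Reversed output: yoyoC$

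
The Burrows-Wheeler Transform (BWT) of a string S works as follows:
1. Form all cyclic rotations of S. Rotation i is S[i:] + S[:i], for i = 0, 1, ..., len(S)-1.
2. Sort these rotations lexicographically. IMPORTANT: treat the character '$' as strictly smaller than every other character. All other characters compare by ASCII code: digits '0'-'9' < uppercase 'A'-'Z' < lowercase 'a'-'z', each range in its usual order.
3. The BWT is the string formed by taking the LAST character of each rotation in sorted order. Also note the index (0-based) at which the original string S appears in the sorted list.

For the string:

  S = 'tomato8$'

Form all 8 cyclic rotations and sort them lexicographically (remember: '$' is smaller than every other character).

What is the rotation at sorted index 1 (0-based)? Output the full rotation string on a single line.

Answer: 8$tomato

Derivation:
All 8 rotations (rotation i = S[i:]+S[:i]):
  rot[0] = tomato8$
  rot[1] = omato8$t
  rot[2] = mato8$to
  rot[3] = ato8$tom
  rot[4] = to8$toma
  rot[5] = o8$tomat
  rot[6] = 8$tomato
  rot[7] = $tomato8
Sorted (with $ < everything):
  sorted[0] = $tomato8
  sorted[1] = 8$tomato
  sorted[2] = ato8$tom
  sorted[3] = mato8$to
  sorted[4] = o8$tomat
  sorted[5] = omato8$t
  sorted[6] = to8$toma
  sorted[7] = tomato8$
sorted[1] = 8$tomato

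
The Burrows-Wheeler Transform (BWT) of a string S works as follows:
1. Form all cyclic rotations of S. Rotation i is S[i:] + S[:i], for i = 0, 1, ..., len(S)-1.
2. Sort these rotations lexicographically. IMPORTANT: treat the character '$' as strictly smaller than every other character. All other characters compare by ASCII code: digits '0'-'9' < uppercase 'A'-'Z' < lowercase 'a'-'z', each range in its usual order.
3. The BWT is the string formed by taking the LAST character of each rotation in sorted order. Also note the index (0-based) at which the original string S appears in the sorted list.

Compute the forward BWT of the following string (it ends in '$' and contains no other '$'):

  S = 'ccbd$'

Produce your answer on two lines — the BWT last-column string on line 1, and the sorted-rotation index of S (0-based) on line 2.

All 5 rotations (rotation i = S[i:]+S[:i]):
  rot[0] = ccbd$
  rot[1] = cbd$c
  rot[2] = bd$cc
  rot[3] = d$ccb
  rot[4] = $ccbd
Sorted (with $ < everything):
  sorted[0] = $ccbd  (last char: 'd')
  sorted[1] = bd$cc  (last char: 'c')
  sorted[2] = cbd$c  (last char: 'c')
  sorted[3] = ccbd$  (last char: '$')
  sorted[4] = d$ccb  (last char: 'b')
Last column: dcc$b
Original string S is at sorted index 3

Answer: dcc$b
3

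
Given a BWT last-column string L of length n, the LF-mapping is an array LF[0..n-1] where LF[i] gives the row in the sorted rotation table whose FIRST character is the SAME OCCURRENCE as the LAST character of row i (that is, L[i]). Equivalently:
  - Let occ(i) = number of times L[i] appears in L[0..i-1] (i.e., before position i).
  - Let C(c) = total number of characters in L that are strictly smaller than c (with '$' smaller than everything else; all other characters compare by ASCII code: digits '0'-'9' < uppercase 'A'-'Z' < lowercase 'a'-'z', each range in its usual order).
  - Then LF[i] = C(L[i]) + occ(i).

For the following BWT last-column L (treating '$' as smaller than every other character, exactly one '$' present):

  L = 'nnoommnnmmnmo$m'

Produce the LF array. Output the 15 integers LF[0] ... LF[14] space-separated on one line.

Char counts: '$':1, 'm':6, 'n':5, 'o':3
C (first-col start): C('$')=0, C('m')=1, C('n')=7, C('o')=12
L[0]='n': occ=0, LF[0]=C('n')+0=7+0=7
L[1]='n': occ=1, LF[1]=C('n')+1=7+1=8
L[2]='o': occ=0, LF[2]=C('o')+0=12+0=12
L[3]='o': occ=1, LF[3]=C('o')+1=12+1=13
L[4]='m': occ=0, LF[4]=C('m')+0=1+0=1
L[5]='m': occ=1, LF[5]=C('m')+1=1+1=2
L[6]='n': occ=2, LF[6]=C('n')+2=7+2=9
L[7]='n': occ=3, LF[7]=C('n')+3=7+3=10
L[8]='m': occ=2, LF[8]=C('m')+2=1+2=3
L[9]='m': occ=3, LF[9]=C('m')+3=1+3=4
L[10]='n': occ=4, LF[10]=C('n')+4=7+4=11
L[11]='m': occ=4, LF[11]=C('m')+4=1+4=5
L[12]='o': occ=2, LF[12]=C('o')+2=12+2=14
L[13]='$': occ=0, LF[13]=C('$')+0=0+0=0
L[14]='m': occ=5, LF[14]=C('m')+5=1+5=6

Answer: 7 8 12 13 1 2 9 10 3 4 11 5 14 0 6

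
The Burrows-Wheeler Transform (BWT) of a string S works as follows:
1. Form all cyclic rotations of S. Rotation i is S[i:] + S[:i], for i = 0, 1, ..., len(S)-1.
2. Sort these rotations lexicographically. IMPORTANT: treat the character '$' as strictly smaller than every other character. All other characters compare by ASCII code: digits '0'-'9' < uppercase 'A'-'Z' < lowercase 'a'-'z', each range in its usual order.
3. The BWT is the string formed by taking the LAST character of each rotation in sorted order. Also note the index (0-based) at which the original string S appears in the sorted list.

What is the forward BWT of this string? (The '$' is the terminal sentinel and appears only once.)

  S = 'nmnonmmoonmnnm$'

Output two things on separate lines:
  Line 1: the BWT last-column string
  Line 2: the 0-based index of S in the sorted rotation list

All 15 rotations (rotation i = S[i:]+S[:i]):
  rot[0] = nmnonmmoonmnnm$
  rot[1] = mnonmmoonmnnm$n
  rot[2] = nonmmoonmnnm$nm
  rot[3] = onmmoonmnnm$nmn
  rot[4] = nmmoonmnnm$nmno
  rot[5] = mmoonmnnm$nmnon
  rot[6] = moonmnnm$nmnonm
  rot[7] = oonmnnm$nmnonmm
  rot[8] = onmnnm$nmnonmmo
  rot[9] = nmnnm$nmnonmmoo
  rot[10] = mnnm$nmnonmmoon
  rot[11] = nnm$nmnonmmoonm
  rot[12] = nm$nmnonmmoonmn
  rot[13] = m$nmnonmmoonmnn
  rot[14] = $nmnonmmoonmnnm
Sorted (with $ < everything):
  sorted[0] = $nmnonmmoonmnnm  (last char: 'm')
  sorted[1] = m$nmnonmmoonmnn  (last char: 'n')
  sorted[2] = mmoonmnnm$nmnon  (last char: 'n')
  sorted[3] = mnnm$nmnonmmoon  (last char: 'n')
  sorted[4] = mnonmmoonmnnm$n  (last char: 'n')
  sorted[5] = moonmnnm$nmnonm  (last char: 'm')
  sorted[6] = nm$nmnonmmoonmn  (last char: 'n')
  sorted[7] = nmmoonmnnm$nmno  (last char: 'o')
  sorted[8] = nmnnm$nmnonmmoo  (last char: 'o')
  sorted[9] = nmnonmmoonmnnm$  (last char: '$')
  sorted[10] = nnm$nmnonmmoonm  (last char: 'm')
  sorted[11] = nonmmoonmnnm$nm  (last char: 'm')
  sorted[12] = onmmoonmnnm$nmn  (last char: 'n')
  sorted[13] = onmnnm$nmnonmmo  (last char: 'o')
  sorted[14] = oonmnnm$nmnonmm  (last char: 'm')
Last column: mnnnnmnoo$mmnom
Original string S is at sorted index 9

Answer: mnnnnmnoo$mmnom
9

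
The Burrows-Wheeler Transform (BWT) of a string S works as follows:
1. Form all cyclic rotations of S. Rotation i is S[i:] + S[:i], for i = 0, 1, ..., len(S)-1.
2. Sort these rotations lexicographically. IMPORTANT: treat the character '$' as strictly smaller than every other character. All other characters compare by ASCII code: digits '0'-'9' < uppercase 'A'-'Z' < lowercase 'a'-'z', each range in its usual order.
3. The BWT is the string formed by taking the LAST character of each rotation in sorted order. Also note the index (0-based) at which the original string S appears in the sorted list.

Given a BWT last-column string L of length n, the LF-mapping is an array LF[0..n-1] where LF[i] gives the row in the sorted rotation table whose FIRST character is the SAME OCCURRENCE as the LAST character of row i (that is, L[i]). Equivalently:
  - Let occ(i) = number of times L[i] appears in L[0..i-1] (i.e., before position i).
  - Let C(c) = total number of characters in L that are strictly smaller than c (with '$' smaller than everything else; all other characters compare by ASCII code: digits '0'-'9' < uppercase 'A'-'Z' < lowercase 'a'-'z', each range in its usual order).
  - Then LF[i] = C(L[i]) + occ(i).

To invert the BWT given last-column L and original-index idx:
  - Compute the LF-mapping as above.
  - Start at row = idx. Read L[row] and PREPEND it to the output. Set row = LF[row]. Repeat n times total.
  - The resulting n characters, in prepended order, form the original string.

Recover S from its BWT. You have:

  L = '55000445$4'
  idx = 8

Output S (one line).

LF mapping: 7 8 1 2 3 4 5 9 0 6
Walk LF starting at row 8, prepending L[row]:
  step 1: row=8, L[8]='$', prepend. Next row=LF[8]=0
  step 2: row=0, L[0]='5', prepend. Next row=LF[0]=7
  step 3: row=7, L[7]='5', prepend. Next row=LF[7]=9
  step 4: row=9, L[9]='4', prepend. Next row=LF[9]=6
  step 5: row=6, L[6]='4', prepend. Next row=LF[6]=5
  step 6: row=5, L[5]='4', prepend. Next row=LF[5]=4
  step 7: row=4, L[4]='0', prepend. Next row=LF[4]=3
  step 8: row=3, L[3]='0', prepend. Next row=LF[3]=2
  step 9: row=2, L[2]='0', prepend. Next row=LF[2]=1
  step 10: row=1, L[1]='5', prepend. Next row=LF[1]=8
Reversed output: 500044455$

Answer: 500044455$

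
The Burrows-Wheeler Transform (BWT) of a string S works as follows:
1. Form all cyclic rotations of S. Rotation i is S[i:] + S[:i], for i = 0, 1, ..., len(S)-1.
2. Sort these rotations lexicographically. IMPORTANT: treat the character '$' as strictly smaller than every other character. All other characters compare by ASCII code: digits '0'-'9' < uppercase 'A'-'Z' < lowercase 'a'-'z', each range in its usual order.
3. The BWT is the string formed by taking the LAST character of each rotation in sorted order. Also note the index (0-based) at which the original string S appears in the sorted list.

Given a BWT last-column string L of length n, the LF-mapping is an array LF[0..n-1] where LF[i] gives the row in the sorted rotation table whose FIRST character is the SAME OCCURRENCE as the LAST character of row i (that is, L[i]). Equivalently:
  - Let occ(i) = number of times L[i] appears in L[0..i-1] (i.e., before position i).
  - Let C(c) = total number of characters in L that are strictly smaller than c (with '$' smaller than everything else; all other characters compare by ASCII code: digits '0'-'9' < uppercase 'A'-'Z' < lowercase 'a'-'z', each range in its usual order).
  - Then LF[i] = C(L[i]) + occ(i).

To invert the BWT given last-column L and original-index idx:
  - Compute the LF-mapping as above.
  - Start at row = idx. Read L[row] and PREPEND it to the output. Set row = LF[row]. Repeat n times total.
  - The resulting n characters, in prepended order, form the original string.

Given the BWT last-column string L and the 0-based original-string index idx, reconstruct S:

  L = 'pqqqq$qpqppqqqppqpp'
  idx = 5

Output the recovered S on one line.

Answer: pqpqqqpqppqqpqqpqp$

Derivation:
LF mapping: 1 9 10 11 12 0 13 2 14 3 4 15 16 17 5 6 18 7 8
Walk LF starting at row 5, prepending L[row]:
  step 1: row=5, L[5]='$', prepend. Next row=LF[5]=0
  step 2: row=0, L[0]='p', prepend. Next row=LF[0]=1
  step 3: row=1, L[1]='q', prepend. Next row=LF[1]=9
  step 4: row=9, L[9]='p', prepend. Next row=LF[9]=3
  step 5: row=3, L[3]='q', prepend. Next row=LF[3]=11
  step 6: row=11, L[11]='q', prepend. Next row=LF[11]=15
  step 7: row=15, L[15]='p', prepend. Next row=LF[15]=6
  step 8: row=6, L[6]='q', prepend. Next row=LF[6]=13
  step 9: row=13, L[13]='q', prepend. Next row=LF[13]=17
  step 10: row=17, L[17]='p', prepend. Next row=LF[17]=7
  step 11: row=7, L[7]='p', prepend. Next row=LF[7]=2
  step 12: row=2, L[2]='q', prepend. Next row=LF[2]=10
  step 13: row=10, L[10]='p', prepend. Next row=LF[10]=4
  step 14: row=4, L[4]='q', prepend. Next row=LF[4]=12
  step 15: row=12, L[12]='q', prepend. Next row=LF[12]=16
  step 16: row=16, L[16]='q', prepend. Next row=LF[16]=18
  step 17: row=18, L[18]='p', prepend. Next row=LF[18]=8
  step 18: row=8, L[8]='q', prepend. Next row=LF[8]=14
  step 19: row=14, L[14]='p', prepend. Next row=LF[14]=5
Reversed output: pqpqqqpqppqqpqqpqp$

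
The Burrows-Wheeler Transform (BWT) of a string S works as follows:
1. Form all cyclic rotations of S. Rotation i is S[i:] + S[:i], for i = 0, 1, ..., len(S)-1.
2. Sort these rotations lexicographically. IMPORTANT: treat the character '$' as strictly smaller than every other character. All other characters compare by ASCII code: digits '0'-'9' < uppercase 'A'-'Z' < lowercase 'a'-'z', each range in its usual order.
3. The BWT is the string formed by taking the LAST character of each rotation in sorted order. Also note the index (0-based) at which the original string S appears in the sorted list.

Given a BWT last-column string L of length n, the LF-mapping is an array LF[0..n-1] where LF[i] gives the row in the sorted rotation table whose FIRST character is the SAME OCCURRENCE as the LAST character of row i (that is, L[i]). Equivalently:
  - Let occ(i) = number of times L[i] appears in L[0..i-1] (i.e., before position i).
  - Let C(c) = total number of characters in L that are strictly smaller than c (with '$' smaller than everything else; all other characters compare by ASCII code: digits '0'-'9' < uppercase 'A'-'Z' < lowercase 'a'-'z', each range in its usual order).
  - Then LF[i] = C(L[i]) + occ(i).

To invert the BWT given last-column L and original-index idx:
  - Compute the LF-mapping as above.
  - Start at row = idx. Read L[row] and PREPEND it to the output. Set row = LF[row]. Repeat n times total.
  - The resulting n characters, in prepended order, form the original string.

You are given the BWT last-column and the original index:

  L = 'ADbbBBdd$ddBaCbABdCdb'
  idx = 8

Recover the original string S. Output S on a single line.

Answer: CdabBBBbAdBdCbbdddDA$

Derivation:
LF mapping: 1 9 11 12 3 4 15 16 0 17 18 5 10 7 13 2 6 19 8 20 14
Walk LF starting at row 8, prepending L[row]:
  step 1: row=8, L[8]='$', prepend. Next row=LF[8]=0
  step 2: row=0, L[0]='A', prepend. Next row=LF[0]=1
  step 3: row=1, L[1]='D', prepend. Next row=LF[1]=9
  step 4: row=9, L[9]='d', prepend. Next row=LF[9]=17
  step 5: row=17, L[17]='d', prepend. Next row=LF[17]=19
  step 6: row=19, L[19]='d', prepend. Next row=LF[19]=20
  step 7: row=20, L[20]='b', prepend. Next row=LF[20]=14
  step 8: row=14, L[14]='b', prepend. Next row=LF[14]=13
  step 9: row=13, L[13]='C', prepend. Next row=LF[13]=7
  step 10: row=7, L[7]='d', prepend. Next row=LF[7]=16
  step 11: row=16, L[16]='B', prepend. Next row=LF[16]=6
  step 12: row=6, L[6]='d', prepend. Next row=LF[6]=15
  step 13: row=15, L[15]='A', prepend. Next row=LF[15]=2
  step 14: row=2, L[2]='b', prepend. Next row=LF[2]=11
  step 15: row=11, L[11]='B', prepend. Next row=LF[11]=5
  step 16: row=5, L[5]='B', prepend. Next row=LF[5]=4
  step 17: row=4, L[4]='B', prepend. Next row=LF[4]=3
  step 18: row=3, L[3]='b', prepend. Next row=LF[3]=12
  step 19: row=12, L[12]='a', prepend. Next row=LF[12]=10
  step 20: row=10, L[10]='d', prepend. Next row=LF[10]=18
  step 21: row=18, L[18]='C', prepend. Next row=LF[18]=8
Reversed output: CdabBBBbAdBdCbbdddDA$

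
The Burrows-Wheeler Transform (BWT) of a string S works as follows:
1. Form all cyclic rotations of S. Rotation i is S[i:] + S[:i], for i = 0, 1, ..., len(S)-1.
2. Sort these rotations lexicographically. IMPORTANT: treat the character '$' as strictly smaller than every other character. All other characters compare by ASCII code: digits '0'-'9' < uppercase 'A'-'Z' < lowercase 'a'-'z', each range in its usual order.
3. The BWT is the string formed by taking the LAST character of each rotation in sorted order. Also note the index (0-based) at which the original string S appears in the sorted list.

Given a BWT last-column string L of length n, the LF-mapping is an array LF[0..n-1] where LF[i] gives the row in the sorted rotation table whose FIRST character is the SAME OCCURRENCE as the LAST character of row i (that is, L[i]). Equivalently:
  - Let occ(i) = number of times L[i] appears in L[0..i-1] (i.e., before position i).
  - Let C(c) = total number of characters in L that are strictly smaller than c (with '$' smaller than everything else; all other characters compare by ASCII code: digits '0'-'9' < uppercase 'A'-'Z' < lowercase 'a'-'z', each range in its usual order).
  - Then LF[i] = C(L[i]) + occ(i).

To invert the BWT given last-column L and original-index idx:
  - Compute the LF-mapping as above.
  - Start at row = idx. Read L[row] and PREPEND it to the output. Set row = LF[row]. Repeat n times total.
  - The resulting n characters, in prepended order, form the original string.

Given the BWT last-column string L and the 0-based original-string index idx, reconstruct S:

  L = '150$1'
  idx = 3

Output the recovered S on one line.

LF mapping: 2 4 1 0 3
Walk LF starting at row 3, prepending L[row]:
  step 1: row=3, L[3]='$', prepend. Next row=LF[3]=0
  step 2: row=0, L[0]='1', prepend. Next row=LF[0]=2
  step 3: row=2, L[2]='0', prepend. Next row=LF[2]=1
  step 4: row=1, L[1]='5', prepend. Next row=LF[1]=4
  step 5: row=4, L[4]='1', prepend. Next row=LF[4]=3
Reversed output: 1501$

Answer: 1501$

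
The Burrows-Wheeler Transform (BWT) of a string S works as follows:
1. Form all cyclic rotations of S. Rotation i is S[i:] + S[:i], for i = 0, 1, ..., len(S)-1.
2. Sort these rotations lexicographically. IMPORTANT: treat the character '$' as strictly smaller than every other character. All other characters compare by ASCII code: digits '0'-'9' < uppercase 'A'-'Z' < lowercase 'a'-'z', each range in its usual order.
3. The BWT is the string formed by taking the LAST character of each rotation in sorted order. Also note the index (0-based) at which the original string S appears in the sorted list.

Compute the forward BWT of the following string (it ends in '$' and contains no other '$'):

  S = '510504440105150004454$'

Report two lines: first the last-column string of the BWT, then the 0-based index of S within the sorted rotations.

Answer: 4504501150554400410$04
19

Derivation:
All 22 rotations (rotation i = S[i:]+S[:i]):
  rot[0] = 510504440105150004454$
  rot[1] = 10504440105150004454$5
  rot[2] = 0504440105150004454$51
  rot[3] = 504440105150004454$510
  rot[4] = 04440105150004454$5105
  rot[5] = 4440105150004454$51050
  rot[6] = 440105150004454$510504
  rot[7] = 40105150004454$5105044
  rot[8] = 0105150004454$51050444
  rot[9] = 105150004454$510504440
  rot[10] = 05150004454$5105044401
  rot[11] = 5150004454$51050444010
  rot[12] = 150004454$510504440105
  rot[13] = 50004454$5105044401051
  rot[14] = 0004454$51050444010515
  rot[15] = 004454$510504440105150
  rot[16] = 04454$5105044401051500
  rot[17] = 4454$51050444010515000
  rot[18] = 454$510504440105150004
  rot[19] = 54$5105044401051500044
  rot[20] = 4$51050444010515000445
  rot[21] = $510504440105150004454
Sorted (with $ < everything):
  sorted[0] = $510504440105150004454  (last char: '4')
  sorted[1] = 0004454$51050444010515  (last char: '5')
  sorted[2] = 004454$510504440105150  (last char: '0')
  sorted[3] = 0105150004454$51050444  (last char: '4')
  sorted[4] = 04440105150004454$5105  (last char: '5')
  sorted[5] = 04454$5105044401051500  (last char: '0')
  sorted[6] = 0504440105150004454$51  (last char: '1')
  sorted[7] = 05150004454$5105044401  (last char: '1')
  sorted[8] = 10504440105150004454$5  (last char: '5')
  sorted[9] = 105150004454$510504440  (last char: '0')
  sorted[10] = 150004454$510504440105  (last char: '5')
  sorted[11] = 4$51050444010515000445  (last char: '5')
  sorted[12] = 40105150004454$5105044  (last char: '4')
  sorted[13] = 440105150004454$510504  (last char: '4')
  sorted[14] = 4440105150004454$51050  (last char: '0')
  sorted[15] = 4454$51050444010515000  (last char: '0')
  sorted[16] = 454$510504440105150004  (last char: '4')
  sorted[17] = 50004454$5105044401051  (last char: '1')
  sorted[18] = 504440105150004454$510  (last char: '0')
  sorted[19] = 510504440105150004454$  (last char: '$')
  sorted[20] = 5150004454$51050444010  (last char: '0')
  sorted[21] = 54$5105044401051500044  (last char: '4')
Last column: 4504501150554400410$04
Original string S is at sorted index 19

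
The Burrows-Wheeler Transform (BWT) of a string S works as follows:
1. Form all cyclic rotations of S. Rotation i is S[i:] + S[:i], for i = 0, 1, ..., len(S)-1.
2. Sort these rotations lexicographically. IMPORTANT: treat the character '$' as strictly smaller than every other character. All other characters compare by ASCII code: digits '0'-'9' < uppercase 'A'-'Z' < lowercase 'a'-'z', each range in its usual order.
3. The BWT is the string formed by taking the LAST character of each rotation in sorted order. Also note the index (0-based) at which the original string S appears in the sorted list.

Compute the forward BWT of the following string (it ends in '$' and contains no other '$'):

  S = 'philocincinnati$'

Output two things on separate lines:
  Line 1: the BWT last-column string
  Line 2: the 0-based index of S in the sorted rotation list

Answer: inonpthcciniil$a
14

Derivation:
All 16 rotations (rotation i = S[i:]+S[:i]):
  rot[0] = philocincinnati$
  rot[1] = hilocincinnati$p
  rot[2] = ilocincinnati$ph
  rot[3] = locincinnati$phi
  rot[4] = ocincinnati$phil
  rot[5] = cincinnati$philo
  rot[6] = incinnati$philoc
  rot[7] = ncinnati$philoci
  rot[8] = cinnati$philocin
  rot[9] = innati$philocinc
  rot[10] = nnati$philocinci
  rot[11] = nati$philocincin
  rot[12] = ati$philocincinn
  rot[13] = ti$philocincinna
  rot[14] = i$philocincinnat
  rot[15] = $philocincinnati
Sorted (with $ < everything):
  sorted[0] = $philocincinnati  (last char: 'i')
  sorted[1] = ati$philocincinn  (last char: 'n')
  sorted[2] = cincinnati$philo  (last char: 'o')
  sorted[3] = cinnati$philocin  (last char: 'n')
  sorted[4] = hilocincinnati$p  (last char: 'p')
  sorted[5] = i$philocincinnat  (last char: 't')
  sorted[6] = ilocincinnati$ph  (last char: 'h')
  sorted[7] = incinnati$philoc  (last char: 'c')
  sorted[8] = innati$philocinc  (last char: 'c')
  sorted[9] = locincinnati$phi  (last char: 'i')
  sorted[10] = nati$philocincin  (last char: 'n')
  sorted[11] = ncinnati$philoci  (last char: 'i')
  sorted[12] = nnati$philocinci  (last char: 'i')
  sorted[13] = ocincinnati$phil  (last char: 'l')
  sorted[14] = philocincinnati$  (last char: '$')
  sorted[15] = ti$philocincinna  (last char: 'a')
Last column: inonpthcciniil$a
Original string S is at sorted index 14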